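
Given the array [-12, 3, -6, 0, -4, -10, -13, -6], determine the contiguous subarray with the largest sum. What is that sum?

Using Kadane's algorithm on [-12, 3, -6, 0, -4, -10, -13, -6]:

Scanning through the array:
Position 1 (value 3): max_ending_here = 3, max_so_far = 3
Position 2 (value -6): max_ending_here = -3, max_so_far = 3
Position 3 (value 0): max_ending_here = 0, max_so_far = 3
Position 4 (value -4): max_ending_here = -4, max_so_far = 3
Position 5 (value -10): max_ending_here = -10, max_so_far = 3
Position 6 (value -13): max_ending_here = -13, max_so_far = 3
Position 7 (value -6): max_ending_here = -6, max_so_far = 3

Maximum subarray: [3]
Maximum sum: 3

The maximum subarray is [3] with sum 3. This subarray runs from index 1 to index 1.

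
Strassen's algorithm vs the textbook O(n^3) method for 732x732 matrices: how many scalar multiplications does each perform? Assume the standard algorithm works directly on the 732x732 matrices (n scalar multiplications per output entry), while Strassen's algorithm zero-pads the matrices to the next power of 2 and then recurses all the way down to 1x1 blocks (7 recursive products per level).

Matrix multiplication for 732x732 matrices:

Strassen's algorithm requires power-of-2 dimensions. Pad 732x732 to 1024x1024 (next power of 2).

Standard algorithm: 732^3 = 392223168 multiplications
Strassen's algorithm: 7^(log2(1024)) = 7^10 = 282475249 multiplications
Savings: 392223168 - 282475249 = 109747919 multiplications

Standard: 392223168 multiplications (732^3). Strassen: 282475249 multiplications (7^10, after padding to 1024x1024). Strassen reduces 8 recursive multiplications to 7 at each level.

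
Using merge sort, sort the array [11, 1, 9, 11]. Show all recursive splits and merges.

Merge sort trace:

Split: [11, 1, 9, 11] -> [11, 1] and [9, 11]
  Split: [11, 1] -> [11] and [1]
  Merge: [11] + [1] -> [1, 11]
  Split: [9, 11] -> [9] and [11]
  Merge: [9] + [11] -> [9, 11]
Merge: [1, 11] + [9, 11] -> [1, 9, 11, 11]

Final sorted array: [1, 9, 11, 11]

The merge sort proceeds by recursively splitting the array and merging sorted halves.
After all merges, the sorted array is [1, 9, 11, 11].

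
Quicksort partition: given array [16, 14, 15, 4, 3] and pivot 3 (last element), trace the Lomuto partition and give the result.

Lomuto partition with pivot = 3:

Initial array: [16, 14, 15, 4, 3]

arr[0]=16 > 3: no swap
arr[1]=14 > 3: no swap
arr[2]=15 > 3: no swap
arr[3]=4 > 3: no swap

Place pivot at position 0: [3, 14, 15, 4, 16]
Pivot position: 0

After partitioning with pivot 3, the array becomes [3, 14, 15, 4, 16]. The pivot is placed at index 0. All elements to the left of the pivot are <= 3, and all elements to the right are > 3.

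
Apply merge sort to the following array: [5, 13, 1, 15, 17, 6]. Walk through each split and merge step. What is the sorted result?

Merge sort trace:

Split: [5, 13, 1, 15, 17, 6] -> [5, 13, 1] and [15, 17, 6]
  Split: [5, 13, 1] -> [5] and [13, 1]
    Split: [13, 1] -> [13] and [1]
    Merge: [13] + [1] -> [1, 13]
  Merge: [5] + [1, 13] -> [1, 5, 13]
  Split: [15, 17, 6] -> [15] and [17, 6]
    Split: [17, 6] -> [17] and [6]
    Merge: [17] + [6] -> [6, 17]
  Merge: [15] + [6, 17] -> [6, 15, 17]
Merge: [1, 5, 13] + [6, 15, 17] -> [1, 5, 6, 13, 15, 17]

Final sorted array: [1, 5, 6, 13, 15, 17]

The merge sort proceeds by recursively splitting the array and merging sorted halves.
After all merges, the sorted array is [1, 5, 6, 13, 15, 17].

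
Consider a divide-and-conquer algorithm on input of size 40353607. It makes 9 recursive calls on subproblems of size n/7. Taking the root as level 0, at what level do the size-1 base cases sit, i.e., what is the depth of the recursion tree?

For divide and conquer with division factor 7:

Problem sizes at each level:
Level 0: 40353607
Level 1: 5764801
Level 2: 823543
Level 3: 117649
Level 4: 16807
Level 5: 2401
Level 6: 343
Level 7: 49
Level 8: 7
Level 9: 1

The root is level 0 and the size-1 base case is level 9 (the tree spans levels 0 through 9, i.e. 10 levels counting the root), so the depth is the number of divisions: log_7(40353607) = 9

The recursion tree depth is log_7(40353607) = 9. At each level, the problem size is divided by 7, so it takes 9 divisions to reduce to a base case of size 1. The algorithm makes 9 recursive calls at each level.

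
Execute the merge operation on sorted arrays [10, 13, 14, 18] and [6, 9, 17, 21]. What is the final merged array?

Merging process:

Compare 10 vs 6: take 6 from right. Merged: [6]
Compare 10 vs 9: take 9 from right. Merged: [6, 9]
Compare 10 vs 17: take 10 from left. Merged: [6, 9, 10]
Compare 13 vs 17: take 13 from left. Merged: [6, 9, 10, 13]
Compare 14 vs 17: take 14 from left. Merged: [6, 9, 10, 13, 14]
Compare 18 vs 17: take 17 from right. Merged: [6, 9, 10, 13, 14, 17]
Compare 18 vs 21: take 18 from left. Merged: [6, 9, 10, 13, 14, 17, 18]
Append remaining from right: [21]. Merged: [6, 9, 10, 13, 14, 17, 18, 21]

Final merged array: [6, 9, 10, 13, 14, 17, 18, 21]
Total comparisons: 7

The merged array is [6, 9, 10, 13, 14, 17, 18, 21], requiring 7 comparisons. The merge step runs in O(n) time where n is the total number of elements.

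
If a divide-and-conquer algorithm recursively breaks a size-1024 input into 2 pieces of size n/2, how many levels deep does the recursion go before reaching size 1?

For divide and conquer with division factor 2:

Problem sizes at each level:
Level 0: 1024
Level 1: 512
Level 2: 256
Level 3: 128
Level 4: 64
Level 5: 32
Level 6: 16
Level 7: 8
Level 8: 4
Level 9: 2
Level 10: 1

The root is level 0 and the size-1 base case is level 10 (the tree spans levels 0 through 10, i.e. 11 levels counting the root), so the depth is the number of divisions: log_2(1024) = 10

The recursion tree depth is log_2(1024) = 10. At each level, the problem size is divided by 2, so it takes 10 divisions to reduce to a base case of size 1. The algorithm makes 2 recursive calls at each level.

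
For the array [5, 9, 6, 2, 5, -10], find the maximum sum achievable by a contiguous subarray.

Using Kadane's algorithm on [5, 9, 6, 2, 5, -10]:

Scanning through the array:
Position 1 (value 9): max_ending_here = 14, max_so_far = 14
Position 2 (value 6): max_ending_here = 20, max_so_far = 20
Position 3 (value 2): max_ending_here = 22, max_so_far = 22
Position 4 (value 5): max_ending_here = 27, max_so_far = 27
Position 5 (value -10): max_ending_here = 17, max_so_far = 27

Maximum subarray: [5, 9, 6, 2, 5]
Maximum sum: 27

The maximum subarray is [5, 9, 6, 2, 5] with sum 27. This subarray runs from index 0 to index 4.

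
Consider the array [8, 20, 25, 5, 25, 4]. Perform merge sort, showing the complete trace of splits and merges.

Merge sort trace:

Split: [8, 20, 25, 5, 25, 4] -> [8, 20, 25] and [5, 25, 4]
  Split: [8, 20, 25] -> [8] and [20, 25]
    Split: [20, 25] -> [20] and [25]
    Merge: [20] + [25] -> [20, 25]
  Merge: [8] + [20, 25] -> [8, 20, 25]
  Split: [5, 25, 4] -> [5] and [25, 4]
    Split: [25, 4] -> [25] and [4]
    Merge: [25] + [4] -> [4, 25]
  Merge: [5] + [4, 25] -> [4, 5, 25]
Merge: [8, 20, 25] + [4, 5, 25] -> [4, 5, 8, 20, 25, 25]

Final sorted array: [4, 5, 8, 20, 25, 25]

The merge sort proceeds by recursively splitting the array and merging sorted halves.
After all merges, the sorted array is [4, 5, 8, 20, 25, 25].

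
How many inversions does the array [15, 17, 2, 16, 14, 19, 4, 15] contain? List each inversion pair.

Finding inversions in [15, 17, 2, 16, 14, 19, 4, 15]:

(0, 2): arr[0]=15 > arr[2]=2
(0, 4): arr[0]=15 > arr[4]=14
(0, 6): arr[0]=15 > arr[6]=4
(1, 2): arr[1]=17 > arr[2]=2
(1, 3): arr[1]=17 > arr[3]=16
(1, 4): arr[1]=17 > arr[4]=14
(1, 6): arr[1]=17 > arr[6]=4
(1, 7): arr[1]=17 > arr[7]=15
(3, 4): arr[3]=16 > arr[4]=14
(3, 6): arr[3]=16 > arr[6]=4
(3, 7): arr[3]=16 > arr[7]=15
(4, 6): arr[4]=14 > arr[6]=4
(5, 6): arr[5]=19 > arr[6]=4
(5, 7): arr[5]=19 > arr[7]=15

Total inversions: 14

The array has 14 inversion(s): (0,2), (0,4), (0,6), (1,2), (1,3), (1,4), (1,6), (1,7), (3,4), (3,6), (3,7), (4,6), (5,6), (5,7). Each pair (i,j) satisfies i < j and arr[i] > arr[j].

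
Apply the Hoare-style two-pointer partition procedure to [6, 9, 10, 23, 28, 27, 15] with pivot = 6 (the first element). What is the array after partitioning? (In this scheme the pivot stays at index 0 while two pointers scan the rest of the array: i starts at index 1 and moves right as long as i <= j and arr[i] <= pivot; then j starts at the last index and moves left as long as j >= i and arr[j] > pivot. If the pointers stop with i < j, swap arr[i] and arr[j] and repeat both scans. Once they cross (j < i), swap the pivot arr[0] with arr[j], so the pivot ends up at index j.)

Hoare-style two-pointer partition with pivot = 6:

Initial array: [6, 9, 10, 23, 28, 27, 15]

Pointers start at i = 1, j = 6.
i ends at 1, j ends at 0: the pointers have crossed (j < i), so scanning stops.

j = 0, so swapping arr[0] with arr[j] leaves the pivot at position 0: [6, 9, 10, 23, 28, 27, 15]
Pivot position: 0

After partitioning with pivot 6, the array becomes [6, 9, 10, 23, 28, 27, 15]. The pivot is placed at index 0. All elements to the left of the pivot are <= 6, and all elements to the right are > 6.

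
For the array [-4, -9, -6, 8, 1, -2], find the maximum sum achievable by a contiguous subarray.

Using Kadane's algorithm on [-4, -9, -6, 8, 1, -2]:

Scanning through the array:
Position 1 (value -9): max_ending_here = -9, max_so_far = -4
Position 2 (value -6): max_ending_here = -6, max_so_far = -4
Position 3 (value 8): max_ending_here = 8, max_so_far = 8
Position 4 (value 1): max_ending_here = 9, max_so_far = 9
Position 5 (value -2): max_ending_here = 7, max_so_far = 9

Maximum subarray: [8, 1]
Maximum sum: 9

The maximum subarray is [8, 1] with sum 9. This subarray runs from index 3 to index 4.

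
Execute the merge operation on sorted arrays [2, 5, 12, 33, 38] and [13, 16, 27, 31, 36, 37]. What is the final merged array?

Merging process:

Compare 2 vs 13: take 2 from left. Merged: [2]
Compare 5 vs 13: take 5 from left. Merged: [2, 5]
Compare 12 vs 13: take 12 from left. Merged: [2, 5, 12]
Compare 33 vs 13: take 13 from right. Merged: [2, 5, 12, 13]
Compare 33 vs 16: take 16 from right. Merged: [2, 5, 12, 13, 16]
Compare 33 vs 27: take 27 from right. Merged: [2, 5, 12, 13, 16, 27]
Compare 33 vs 31: take 31 from right. Merged: [2, 5, 12, 13, 16, 27, 31]
Compare 33 vs 36: take 33 from left. Merged: [2, 5, 12, 13, 16, 27, 31, 33]
Compare 38 vs 36: take 36 from right. Merged: [2, 5, 12, 13, 16, 27, 31, 33, 36]
Compare 38 vs 37: take 37 from right. Merged: [2, 5, 12, 13, 16, 27, 31, 33, 36, 37]
Append remaining from left: [38]. Merged: [2, 5, 12, 13, 16, 27, 31, 33, 36, 37, 38]

Final merged array: [2, 5, 12, 13, 16, 27, 31, 33, 36, 37, 38]
Total comparisons: 10

The merged array is [2, 5, 12, 13, 16, 27, 31, 33, 36, 37, 38], requiring 10 comparisons. The merge step runs in O(n) time where n is the total number of elements.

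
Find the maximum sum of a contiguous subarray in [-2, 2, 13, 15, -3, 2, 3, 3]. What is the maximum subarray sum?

Using Kadane's algorithm on [-2, 2, 13, 15, -3, 2, 3, 3]:

Scanning through the array:
Position 1 (value 2): max_ending_here = 2, max_so_far = 2
Position 2 (value 13): max_ending_here = 15, max_so_far = 15
Position 3 (value 15): max_ending_here = 30, max_so_far = 30
Position 4 (value -3): max_ending_here = 27, max_so_far = 30
Position 5 (value 2): max_ending_here = 29, max_so_far = 30
Position 6 (value 3): max_ending_here = 32, max_so_far = 32
Position 7 (value 3): max_ending_here = 35, max_so_far = 35

Maximum subarray: [2, 13, 15, -3, 2, 3, 3]
Maximum sum: 35

The maximum subarray is [2, 13, 15, -3, 2, 3, 3] with sum 35. This subarray runs from index 1 to index 7.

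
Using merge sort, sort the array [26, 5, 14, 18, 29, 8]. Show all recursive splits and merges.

Merge sort trace:

Split: [26, 5, 14, 18, 29, 8] -> [26, 5, 14] and [18, 29, 8]
  Split: [26, 5, 14] -> [26] and [5, 14]
    Split: [5, 14] -> [5] and [14]
    Merge: [5] + [14] -> [5, 14]
  Merge: [26] + [5, 14] -> [5, 14, 26]
  Split: [18, 29, 8] -> [18] and [29, 8]
    Split: [29, 8] -> [29] and [8]
    Merge: [29] + [8] -> [8, 29]
  Merge: [18] + [8, 29] -> [8, 18, 29]
Merge: [5, 14, 26] + [8, 18, 29] -> [5, 8, 14, 18, 26, 29]

Final sorted array: [5, 8, 14, 18, 26, 29]

The merge sort proceeds by recursively splitting the array and merging sorted halves.
After all merges, the sorted array is [5, 8, 14, 18, 26, 29].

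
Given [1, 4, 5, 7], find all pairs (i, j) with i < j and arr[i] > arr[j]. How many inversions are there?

Finding inversions in [1, 4, 5, 7]:


Total inversions: 0

The array has 0 inversions. It is already sorted.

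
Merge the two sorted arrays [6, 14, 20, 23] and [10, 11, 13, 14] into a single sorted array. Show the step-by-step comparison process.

Merging process:

Compare 6 vs 10: take 6 from left. Merged: [6]
Compare 14 vs 10: take 10 from right. Merged: [6, 10]
Compare 14 vs 11: take 11 from right. Merged: [6, 10, 11]
Compare 14 vs 13: take 13 from right. Merged: [6, 10, 11, 13]
Compare 14 vs 14: take 14 from left. Merged: [6, 10, 11, 13, 14]
Compare 20 vs 14: take 14 from right. Merged: [6, 10, 11, 13, 14, 14]
Append remaining from left: [20, 23]. Merged: [6, 10, 11, 13, 14, 14, 20, 23]

Final merged array: [6, 10, 11, 13, 14, 14, 20, 23]
Total comparisons: 6

The merged array is [6, 10, 11, 13, 14, 14, 20, 23], requiring 6 comparisons. The merge step runs in O(n) time where n is the total number of elements.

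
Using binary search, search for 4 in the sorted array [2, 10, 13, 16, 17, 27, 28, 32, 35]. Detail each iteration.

Binary search for 4 in [2, 10, 13, 16, 17, 27, 28, 32, 35]:

lo=0, hi=8, mid=4, arr[mid]=17 -> 17 > 4, search left half
lo=0, hi=3, mid=1, arr[mid]=10 -> 10 > 4, search left half
lo=0, hi=0, mid=0, arr[mid]=2 -> 2 < 4, search right half
lo=1 > hi=0, target 4 not found

Binary search determines that 4 is not in the array after 3 comparisons. The search space was exhausted without finding the target.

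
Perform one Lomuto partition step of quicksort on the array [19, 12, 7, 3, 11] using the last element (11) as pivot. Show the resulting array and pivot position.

Lomuto partition with pivot = 11:

Initial array: [19, 12, 7, 3, 11]

arr[0]=19 > 11: no swap
arr[1]=12 > 11: no swap
arr[2]=7 <= 11: swap with position 0, array becomes [7, 12, 19, 3, 11]
arr[3]=3 <= 11: swap with position 1, array becomes [7, 3, 19, 12, 11]

Place pivot at position 2: [7, 3, 11, 12, 19]
Pivot position: 2

After partitioning with pivot 11, the array becomes [7, 3, 11, 12, 19]. The pivot is placed at index 2. All elements to the left of the pivot are <= 11, and all elements to the right are > 11.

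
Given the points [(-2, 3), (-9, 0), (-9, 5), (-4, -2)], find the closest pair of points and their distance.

Computing all pairwise distances among 4 points:

d((-2, 3), (-9, 0)) = 7.6158
d((-2, 3), (-9, 5)) = 7.2801
d((-2, 3), (-4, -2)) = 5.3852
d((-9, 0), (-9, 5)) = 5.0 <-- minimum
d((-9, 0), (-4, -2)) = 5.3852
d((-9, 5), (-4, -2)) = 8.6023

Closest pair: (-9, 0) and (-9, 5) with distance 5.0

The closest pair is (-9, 0) and (-9, 5) with Euclidean distance 5.0. For 4 points, brute-force pairwise comparison is shown above. For large n, the divide-and-conquer algorithm (sort by x, recurse on halves, check the dividing strip) achieves O(n log n).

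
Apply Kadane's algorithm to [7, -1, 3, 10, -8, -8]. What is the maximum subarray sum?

Using Kadane's algorithm on [7, -1, 3, 10, -8, -8]:

Scanning through the array:
Position 1 (value -1): max_ending_here = 6, max_so_far = 7
Position 2 (value 3): max_ending_here = 9, max_so_far = 9
Position 3 (value 10): max_ending_here = 19, max_so_far = 19
Position 4 (value -8): max_ending_here = 11, max_so_far = 19
Position 5 (value -8): max_ending_here = 3, max_so_far = 19

Maximum subarray: [7, -1, 3, 10]
Maximum sum: 19

The maximum subarray is [7, -1, 3, 10] with sum 19. This subarray runs from index 0 to index 3.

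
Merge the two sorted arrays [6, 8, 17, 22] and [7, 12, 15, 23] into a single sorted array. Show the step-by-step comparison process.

Merging process:

Compare 6 vs 7: take 6 from left. Merged: [6]
Compare 8 vs 7: take 7 from right. Merged: [6, 7]
Compare 8 vs 12: take 8 from left. Merged: [6, 7, 8]
Compare 17 vs 12: take 12 from right. Merged: [6, 7, 8, 12]
Compare 17 vs 15: take 15 from right. Merged: [6, 7, 8, 12, 15]
Compare 17 vs 23: take 17 from left. Merged: [6, 7, 8, 12, 15, 17]
Compare 22 vs 23: take 22 from left. Merged: [6, 7, 8, 12, 15, 17, 22]
Append remaining from right: [23]. Merged: [6, 7, 8, 12, 15, 17, 22, 23]

Final merged array: [6, 7, 8, 12, 15, 17, 22, 23]
Total comparisons: 7

The merged array is [6, 7, 8, 12, 15, 17, 22, 23], requiring 7 comparisons. The merge step runs in O(n) time where n is the total number of elements.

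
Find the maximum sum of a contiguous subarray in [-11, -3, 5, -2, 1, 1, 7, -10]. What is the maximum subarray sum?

Using Kadane's algorithm on [-11, -3, 5, -2, 1, 1, 7, -10]:

Scanning through the array:
Position 1 (value -3): max_ending_here = -3, max_so_far = -3
Position 2 (value 5): max_ending_here = 5, max_so_far = 5
Position 3 (value -2): max_ending_here = 3, max_so_far = 5
Position 4 (value 1): max_ending_here = 4, max_so_far = 5
Position 5 (value 1): max_ending_here = 5, max_so_far = 5
Position 6 (value 7): max_ending_here = 12, max_so_far = 12
Position 7 (value -10): max_ending_here = 2, max_so_far = 12

Maximum subarray: [5, -2, 1, 1, 7]
Maximum sum: 12

The maximum subarray is [5, -2, 1, 1, 7] with sum 12. This subarray runs from index 2 to index 6.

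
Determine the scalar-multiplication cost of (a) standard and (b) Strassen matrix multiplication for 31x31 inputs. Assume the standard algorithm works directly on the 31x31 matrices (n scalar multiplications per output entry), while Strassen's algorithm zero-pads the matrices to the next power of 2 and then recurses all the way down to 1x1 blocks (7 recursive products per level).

Matrix multiplication for 31x31 matrices:

Strassen's algorithm requires power-of-2 dimensions. Pad 31x31 to 32x32 (next power of 2).

Standard algorithm: 31^3 = 29791 multiplications
Strassen's algorithm: 7^(log2(32)) = 7^5 = 16807 multiplications
Savings: 29791 - 16807 = 12984 multiplications

Standard: 29791 multiplications (31^3). Strassen: 16807 multiplications (7^5, after padding to 32x32). Strassen reduces 8 recursive multiplications to 7 at each level.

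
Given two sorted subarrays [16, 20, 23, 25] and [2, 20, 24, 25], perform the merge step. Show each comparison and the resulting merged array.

Merging process:

Compare 16 vs 2: take 2 from right. Merged: [2]
Compare 16 vs 20: take 16 from left. Merged: [2, 16]
Compare 20 vs 20: take 20 from left. Merged: [2, 16, 20]
Compare 23 vs 20: take 20 from right. Merged: [2, 16, 20, 20]
Compare 23 vs 24: take 23 from left. Merged: [2, 16, 20, 20, 23]
Compare 25 vs 24: take 24 from right. Merged: [2, 16, 20, 20, 23, 24]
Compare 25 vs 25: take 25 from left. Merged: [2, 16, 20, 20, 23, 24, 25]
Append remaining from right: [25]. Merged: [2, 16, 20, 20, 23, 24, 25, 25]

Final merged array: [2, 16, 20, 20, 23, 24, 25, 25]
Total comparisons: 7

The merged array is [2, 16, 20, 20, 23, 24, 25, 25], requiring 7 comparisons. The merge step runs in O(n) time where n is the total number of elements.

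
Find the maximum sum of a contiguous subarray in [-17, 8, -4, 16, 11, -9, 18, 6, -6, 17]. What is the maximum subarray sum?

Using Kadane's algorithm on [-17, 8, -4, 16, 11, -9, 18, 6, -6, 17]:

Scanning through the array:
Position 1 (value 8): max_ending_here = 8, max_so_far = 8
Position 2 (value -4): max_ending_here = 4, max_so_far = 8
Position 3 (value 16): max_ending_here = 20, max_so_far = 20
Position 4 (value 11): max_ending_here = 31, max_so_far = 31
Position 5 (value -9): max_ending_here = 22, max_so_far = 31
Position 6 (value 18): max_ending_here = 40, max_so_far = 40
Position 7 (value 6): max_ending_here = 46, max_so_far = 46
Position 8 (value -6): max_ending_here = 40, max_so_far = 46
Position 9 (value 17): max_ending_here = 57, max_so_far = 57

Maximum subarray: [8, -4, 16, 11, -9, 18, 6, -6, 17]
Maximum sum: 57

The maximum subarray is [8, -4, 16, 11, -9, 18, 6, -6, 17] with sum 57. This subarray runs from index 1 to index 9.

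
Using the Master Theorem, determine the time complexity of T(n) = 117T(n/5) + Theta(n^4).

Master Theorem for T(n) = 117T(n/5) + O(n^4):

a = 117, b = 5, c = 4
log_b(a) = log_5(117) = 2.9589

Case 3: c = 4 > log_5(117) = 2.9589
T(n) = O(n^4) = O(n^4)

For T(n) = 117T(n/5) + O(n^4): log_5(117) = 2.9589. This is Case 3 of the Master Theorem (c > log_b(a), work dominated by root), giving O(n^4).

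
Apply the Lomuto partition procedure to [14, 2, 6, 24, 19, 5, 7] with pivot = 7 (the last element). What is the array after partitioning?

Lomuto partition with pivot = 7:

Initial array: [14, 2, 6, 24, 19, 5, 7]

arr[0]=14 > 7: no swap
arr[1]=2 <= 7: swap with position 0, array becomes [2, 14, 6, 24, 19, 5, 7]
arr[2]=6 <= 7: swap with position 1, array becomes [2, 6, 14, 24, 19, 5, 7]
arr[3]=24 > 7: no swap
arr[4]=19 > 7: no swap
arr[5]=5 <= 7: swap with position 2, array becomes [2, 6, 5, 24, 19, 14, 7]

Place pivot at position 3: [2, 6, 5, 7, 19, 14, 24]
Pivot position: 3

After partitioning with pivot 7, the array becomes [2, 6, 5, 7, 19, 14, 24]. The pivot is placed at index 3. All elements to the left of the pivot are <= 7, and all elements to the right are > 7.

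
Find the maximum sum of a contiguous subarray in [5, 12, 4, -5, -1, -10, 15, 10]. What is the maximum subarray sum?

Using Kadane's algorithm on [5, 12, 4, -5, -1, -10, 15, 10]:

Scanning through the array:
Position 1 (value 12): max_ending_here = 17, max_so_far = 17
Position 2 (value 4): max_ending_here = 21, max_so_far = 21
Position 3 (value -5): max_ending_here = 16, max_so_far = 21
Position 4 (value -1): max_ending_here = 15, max_so_far = 21
Position 5 (value -10): max_ending_here = 5, max_so_far = 21
Position 6 (value 15): max_ending_here = 20, max_so_far = 21
Position 7 (value 10): max_ending_here = 30, max_so_far = 30

Maximum subarray: [5, 12, 4, -5, -1, -10, 15, 10]
Maximum sum: 30

The maximum subarray is [5, 12, 4, -5, -1, -10, 15, 10] with sum 30. This subarray runs from index 0 to index 7.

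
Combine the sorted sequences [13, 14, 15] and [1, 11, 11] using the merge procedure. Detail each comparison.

Merging process:

Compare 13 vs 1: take 1 from right. Merged: [1]
Compare 13 vs 11: take 11 from right. Merged: [1, 11]
Compare 13 vs 11: take 11 from right. Merged: [1, 11, 11]
Append remaining from left: [13, 14, 15]. Merged: [1, 11, 11, 13, 14, 15]

Final merged array: [1, 11, 11, 13, 14, 15]
Total comparisons: 3

The merged array is [1, 11, 11, 13, 14, 15], requiring 3 comparisons. The merge step runs in O(n) time where n is the total number of elements.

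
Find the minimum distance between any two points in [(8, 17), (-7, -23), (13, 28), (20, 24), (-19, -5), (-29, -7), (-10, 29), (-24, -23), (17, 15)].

Computing all pairwise distances among 9 points:

d((8, 17), (-7, -23)) = 42.72
d((8, 17), (13, 28)) = 12.083
d((8, 17), (20, 24)) = 13.8924
d((8, 17), (-19, -5)) = 34.8281
d((8, 17), (-29, -7)) = 44.1022
d((8, 17), (-10, 29)) = 21.6333
d((8, 17), (-24, -23)) = 51.225
d((8, 17), (17, 15)) = 9.2195
d((-7, -23), (13, 28)) = 54.7814
d((-7, -23), (20, 24)) = 54.2033
d((-7, -23), (-19, -5)) = 21.6333
d((-7, -23), (-29, -7)) = 27.2029
d((-7, -23), (-10, 29)) = 52.0865
d((-7, -23), (-24, -23)) = 17.0
d((-7, -23), (17, 15)) = 44.9444
d((13, 28), (20, 24)) = 8.0623 <-- minimum
d((13, 28), (-19, -5)) = 45.9674
d((13, 28), (-29, -7)) = 54.6717
d((13, 28), (-10, 29)) = 23.0217
d((13, 28), (-24, -23)) = 63.0079
d((13, 28), (17, 15)) = 13.6015
d((20, 24), (-19, -5)) = 48.6004
d((20, 24), (-29, -7)) = 57.9828
d((20, 24), (-10, 29)) = 30.4138
d((20, 24), (-24, -23)) = 64.3817
d((20, 24), (17, 15)) = 9.4868
d((-19, -5), (-29, -7)) = 10.198
d((-19, -5), (-10, 29)) = 35.171
d((-19, -5), (-24, -23)) = 18.6815
d((-19, -5), (17, 15)) = 41.1825
d((-29, -7), (-10, 29)) = 40.7063
d((-29, -7), (-24, -23)) = 16.7631
d((-29, -7), (17, 15)) = 50.9902
d((-10, 29), (-24, -23)) = 53.8516
d((-10, 29), (17, 15)) = 30.4138
d((-24, -23), (17, 15)) = 55.9017

Closest pair: (13, 28) and (20, 24) with distance 8.0623

The closest pair is (13, 28) and (20, 24) with Euclidean distance 8.0623. For 9 points, brute-force pairwise comparison is shown above. For large n, the divide-and-conquer algorithm (sort by x, recurse on halves, check the dividing strip) achieves O(n log n).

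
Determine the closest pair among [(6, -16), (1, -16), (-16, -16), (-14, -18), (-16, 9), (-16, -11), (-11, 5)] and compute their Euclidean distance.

Computing all pairwise distances among 7 points:

d((6, -16), (1, -16)) = 5.0
d((6, -16), (-16, -16)) = 22.0
d((6, -16), (-14, -18)) = 20.0998
d((6, -16), (-16, 9)) = 33.3017
d((6, -16), (-16, -11)) = 22.561
d((6, -16), (-11, 5)) = 27.0185
d((1, -16), (-16, -16)) = 17.0
d((1, -16), (-14, -18)) = 15.1327
d((1, -16), (-16, 9)) = 30.2324
d((1, -16), (-16, -11)) = 17.72
d((1, -16), (-11, 5)) = 24.1868
d((-16, -16), (-14, -18)) = 2.8284 <-- minimum
d((-16, -16), (-16, 9)) = 25.0
d((-16, -16), (-16, -11)) = 5.0
d((-16, -16), (-11, 5)) = 21.587
d((-14, -18), (-16, 9)) = 27.074
d((-14, -18), (-16, -11)) = 7.2801
d((-14, -18), (-11, 5)) = 23.1948
d((-16, 9), (-16, -11)) = 20.0
d((-16, 9), (-11, 5)) = 6.4031
d((-16, -11), (-11, 5)) = 16.7631

Closest pair: (-16, -16) and (-14, -18) with distance 2.8284

The closest pair is (-16, -16) and (-14, -18) with Euclidean distance 2.8284. For 7 points, brute-force pairwise comparison is shown above. For large n, the divide-and-conquer algorithm (sort by x, recurse on halves, check the dividing strip) achieves O(n log n).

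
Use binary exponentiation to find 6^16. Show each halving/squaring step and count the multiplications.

Computing 6^16 by squaring (build up from 6^1; each line after the first costs one multiplication):

6^1 = 6
6^2 = (6^1)^2 = 6^2 = 36
6^4 = (6^2)^2 = 36^2 = 1296
6^8 = (6^4)^2 = 1296^2 = 1679616
6^16 = (6^8)^2 = 1679616^2 = 2821109907456

Result: 2821109907456
Multiplications needed: 4 (4 lines after 6^1)

6^16 = 2821109907456. Using exponentiation by squaring, this requires 4 multiplications. The key idea: if the exponent is even, square the half-power; if odd, multiply by the base once.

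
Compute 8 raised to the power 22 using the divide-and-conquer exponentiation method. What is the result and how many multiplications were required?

Computing 8^22 by squaring (build up from 8^1; each line after the first costs one multiplication):

8^1 = 8
8^2 = (8^1)^2 = 8^2 = 64
8^4 = (8^2)^2 = 64^2 = 4096
8^5 = 8 * 8^4 = 8 * 4096 = 32768
8^10 = (8^5)^2 = 32768^2 = 1073741824
8^11 = 8 * 8^10 = 8 * 1073741824 = 8589934592
8^22 = (8^11)^2 = 8589934592^2 = 73786976294838206464

Result: 73786976294838206464
Multiplications needed: 6 (6 lines after 8^1)

8^22 = 73786976294838206464. Using exponentiation by squaring, this requires 6 multiplications. The key idea: if the exponent is even, square the half-power; if odd, multiply by the base once.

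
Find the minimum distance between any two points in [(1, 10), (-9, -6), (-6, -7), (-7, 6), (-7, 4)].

Computing all pairwise distances among 5 points:

d((1, 10), (-9, -6)) = 18.868
d((1, 10), (-6, -7)) = 18.3848
d((1, 10), (-7, 6)) = 8.9443
d((1, 10), (-7, 4)) = 10.0
d((-9, -6), (-6, -7)) = 3.1623
d((-9, -6), (-7, 6)) = 12.1655
d((-9, -6), (-7, 4)) = 10.198
d((-6, -7), (-7, 6)) = 13.0384
d((-6, -7), (-7, 4)) = 11.0454
d((-7, 6), (-7, 4)) = 2.0 <-- minimum

Closest pair: (-7, 6) and (-7, 4) with distance 2.0

The closest pair is (-7, 6) and (-7, 4) with Euclidean distance 2.0. For 5 points, brute-force pairwise comparison is shown above. For large n, the divide-and-conquer algorithm (sort by x, recurse on halves, check the dividing strip) achieves O(n log n).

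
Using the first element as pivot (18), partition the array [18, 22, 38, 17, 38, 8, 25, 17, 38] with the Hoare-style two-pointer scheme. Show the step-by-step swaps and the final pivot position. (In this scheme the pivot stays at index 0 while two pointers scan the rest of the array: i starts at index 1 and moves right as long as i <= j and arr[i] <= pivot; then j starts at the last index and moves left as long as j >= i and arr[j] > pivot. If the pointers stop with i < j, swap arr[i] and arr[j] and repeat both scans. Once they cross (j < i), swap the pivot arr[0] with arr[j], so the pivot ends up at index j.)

Hoare-style two-pointer partition with pivot = 18:

Initial array: [18, 22, 38, 17, 38, 8, 25, 17, 38]

Pointers start at i = 1, j = 8.
i stops at index 1 (arr[1]=22 > 18), j stops at index 7 (arr[7]=17 <= 18): swap arr[1] and arr[7], array becomes [18, 17, 38, 17, 38, 8, 25, 22, 38]
i stops at index 2 (arr[2]=38 > 18), j stops at index 5 (arr[5]=8 <= 18): swap arr[2] and arr[5], array becomes [18, 17, 8, 17, 38, 38, 25, 22, 38]
i ends at 4, j ends at 3: the pointers have crossed (j < i), so scanning stops.

Swap pivot arr[0] with arr[3] to place pivot at position 3: [17, 17, 8, 18, 38, 38, 25, 22, 38]
Pivot position: 3

After partitioning with pivot 18, the array becomes [17, 17, 8, 18, 38, 38, 25, 22, 38]. The pivot is placed at index 3. All elements to the left of the pivot are <= 18, and all elements to the right are > 18.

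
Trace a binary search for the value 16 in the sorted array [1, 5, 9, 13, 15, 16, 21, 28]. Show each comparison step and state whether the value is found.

Binary search for 16 in [1, 5, 9, 13, 15, 16, 21, 28]:

lo=0, hi=7, mid=3, arr[mid]=13 -> 13 < 16, search right half
lo=4, hi=7, mid=5, arr[mid]=16 -> Found target at index 5!

Binary search finds 16 at index 5 after 2 comparisons. The search repeatedly halves the search space by comparing with the middle element.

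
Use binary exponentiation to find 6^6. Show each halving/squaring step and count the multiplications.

Computing 6^6 by squaring (build up from 6^1; each line after the first costs one multiplication):

6^1 = 6
6^2 = (6^1)^2 = 6^2 = 36
6^3 = 6 * 6^2 = 6 * 36 = 216
6^6 = (6^3)^2 = 216^2 = 46656

Result: 46656
Multiplications needed: 3 (3 lines after 6^1)

6^6 = 46656. Using exponentiation by squaring, this requires 3 multiplications. The key idea: if the exponent is even, square the half-power; if odd, multiply by the base once.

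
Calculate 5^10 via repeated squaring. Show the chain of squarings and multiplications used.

Computing 5^10 by squaring (build up from 5^1; each line after the first costs one multiplication):

5^1 = 5
5^2 = (5^1)^2 = 5^2 = 25
5^4 = (5^2)^2 = 25^2 = 625
5^5 = 5 * 5^4 = 5 * 625 = 3125
5^10 = (5^5)^2 = 3125^2 = 9765625

Result: 9765625
Multiplications needed: 4 (4 lines after 5^1)

5^10 = 9765625. Using exponentiation by squaring, this requires 4 multiplications. The key idea: if the exponent is even, square the half-power; if odd, multiply by the base once.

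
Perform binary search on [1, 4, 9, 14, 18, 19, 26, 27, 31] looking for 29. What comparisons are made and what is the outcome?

Binary search for 29 in [1, 4, 9, 14, 18, 19, 26, 27, 31]:

lo=0, hi=8, mid=4, arr[mid]=18 -> 18 < 29, search right half
lo=5, hi=8, mid=6, arr[mid]=26 -> 26 < 29, search right half
lo=7, hi=8, mid=7, arr[mid]=27 -> 27 < 29, search right half
lo=8, hi=8, mid=8, arr[mid]=31 -> 31 > 29, search left half
lo=8 > hi=7, target 29 not found

Binary search determines that 29 is not in the array after 4 comparisons. The search space was exhausted without finding the target.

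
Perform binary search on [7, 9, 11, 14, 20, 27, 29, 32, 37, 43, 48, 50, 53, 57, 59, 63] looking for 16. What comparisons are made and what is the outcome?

Binary search for 16 in [7, 9, 11, 14, 20, 27, 29, 32, 37, 43, 48, 50, 53, 57, 59, 63]:

lo=0, hi=15, mid=7, arr[mid]=32 -> 32 > 16, search left half
lo=0, hi=6, mid=3, arr[mid]=14 -> 14 < 16, search right half
lo=4, hi=6, mid=5, arr[mid]=27 -> 27 > 16, search left half
lo=4, hi=4, mid=4, arr[mid]=20 -> 20 > 16, search left half
lo=4 > hi=3, target 16 not found

Binary search determines that 16 is not in the array after 4 comparisons. The search space was exhausted without finding the target.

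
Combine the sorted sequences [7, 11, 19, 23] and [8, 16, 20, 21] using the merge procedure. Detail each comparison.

Merging process:

Compare 7 vs 8: take 7 from left. Merged: [7]
Compare 11 vs 8: take 8 from right. Merged: [7, 8]
Compare 11 vs 16: take 11 from left. Merged: [7, 8, 11]
Compare 19 vs 16: take 16 from right. Merged: [7, 8, 11, 16]
Compare 19 vs 20: take 19 from left. Merged: [7, 8, 11, 16, 19]
Compare 23 vs 20: take 20 from right. Merged: [7, 8, 11, 16, 19, 20]
Compare 23 vs 21: take 21 from right. Merged: [7, 8, 11, 16, 19, 20, 21]
Append remaining from left: [23]. Merged: [7, 8, 11, 16, 19, 20, 21, 23]

Final merged array: [7, 8, 11, 16, 19, 20, 21, 23]
Total comparisons: 7

The merged array is [7, 8, 11, 16, 19, 20, 21, 23], requiring 7 comparisons. The merge step runs in O(n) time where n is the total number of elements.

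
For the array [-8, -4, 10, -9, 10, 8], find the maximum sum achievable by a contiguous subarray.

Using Kadane's algorithm on [-8, -4, 10, -9, 10, 8]:

Scanning through the array:
Position 1 (value -4): max_ending_here = -4, max_so_far = -4
Position 2 (value 10): max_ending_here = 10, max_so_far = 10
Position 3 (value -9): max_ending_here = 1, max_so_far = 10
Position 4 (value 10): max_ending_here = 11, max_so_far = 11
Position 5 (value 8): max_ending_here = 19, max_so_far = 19

Maximum subarray: [10, -9, 10, 8]
Maximum sum: 19

The maximum subarray is [10, -9, 10, 8] with sum 19. This subarray runs from index 2 to index 5.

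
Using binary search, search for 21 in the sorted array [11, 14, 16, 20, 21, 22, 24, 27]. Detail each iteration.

Binary search for 21 in [11, 14, 16, 20, 21, 22, 24, 27]:

lo=0, hi=7, mid=3, arr[mid]=20 -> 20 < 21, search right half
lo=4, hi=7, mid=5, arr[mid]=22 -> 22 > 21, search left half
lo=4, hi=4, mid=4, arr[mid]=21 -> Found target at index 4!

Binary search finds 21 at index 4 after 3 comparisons. The search repeatedly halves the search space by comparing with the middle element.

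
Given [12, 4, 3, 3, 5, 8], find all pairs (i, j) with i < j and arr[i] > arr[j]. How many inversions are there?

Finding inversions in [12, 4, 3, 3, 5, 8]:

(0, 1): arr[0]=12 > arr[1]=4
(0, 2): arr[0]=12 > arr[2]=3
(0, 3): arr[0]=12 > arr[3]=3
(0, 4): arr[0]=12 > arr[4]=5
(0, 5): arr[0]=12 > arr[5]=8
(1, 2): arr[1]=4 > arr[2]=3
(1, 3): arr[1]=4 > arr[3]=3

Total inversions: 7

The array has 7 inversion(s): (0,1), (0,2), (0,3), (0,4), (0,5), (1,2), (1,3). Each pair (i,j) satisfies i < j and arr[i] > arr[j].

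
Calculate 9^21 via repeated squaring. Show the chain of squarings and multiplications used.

Computing 9^21 by squaring (build up from 9^1; each line after the first costs one multiplication):

9^1 = 9
9^2 = (9^1)^2 = 9^2 = 81
9^4 = (9^2)^2 = 81^2 = 6561
9^5 = 9 * 9^4 = 9 * 6561 = 59049
9^10 = (9^5)^2 = 59049^2 = 3486784401
9^20 = (9^10)^2 = 3486784401^2 = 12157665459056928801
9^21 = 9 * 9^20 = 9 * 12157665459056928801 = 109418989131512359209

Result: 109418989131512359209
Multiplications needed: 6 (6 lines after 9^1)

9^21 = 109418989131512359209. Using exponentiation by squaring, this requires 6 multiplications. The key idea: if the exponent is even, square the half-power; if odd, multiply by the base once.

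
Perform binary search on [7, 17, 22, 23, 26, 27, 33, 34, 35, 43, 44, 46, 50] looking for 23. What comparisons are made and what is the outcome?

Binary search for 23 in [7, 17, 22, 23, 26, 27, 33, 34, 35, 43, 44, 46, 50]:

lo=0, hi=12, mid=6, arr[mid]=33 -> 33 > 23, search left half
lo=0, hi=5, mid=2, arr[mid]=22 -> 22 < 23, search right half
lo=3, hi=5, mid=4, arr[mid]=26 -> 26 > 23, search left half
lo=3, hi=3, mid=3, arr[mid]=23 -> Found target at index 3!

Binary search finds 23 at index 3 after 4 comparisons. The search repeatedly halves the search space by comparing with the middle element.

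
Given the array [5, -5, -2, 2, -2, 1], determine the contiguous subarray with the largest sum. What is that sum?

Using Kadane's algorithm on [5, -5, -2, 2, -2, 1]:

Scanning through the array:
Position 1 (value -5): max_ending_here = 0, max_so_far = 5
Position 2 (value -2): max_ending_here = -2, max_so_far = 5
Position 3 (value 2): max_ending_here = 2, max_so_far = 5
Position 4 (value -2): max_ending_here = 0, max_so_far = 5
Position 5 (value 1): max_ending_here = 1, max_so_far = 5

Maximum subarray: [5]
Maximum sum: 5

The maximum subarray is [5] with sum 5. This subarray runs from index 0 to index 0.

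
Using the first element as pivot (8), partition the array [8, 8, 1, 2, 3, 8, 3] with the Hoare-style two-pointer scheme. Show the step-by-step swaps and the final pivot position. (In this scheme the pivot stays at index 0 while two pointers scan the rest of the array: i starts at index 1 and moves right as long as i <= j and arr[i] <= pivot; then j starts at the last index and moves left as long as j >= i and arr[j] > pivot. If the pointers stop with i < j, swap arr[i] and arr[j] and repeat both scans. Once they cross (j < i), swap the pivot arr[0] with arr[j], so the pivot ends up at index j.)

Hoare-style two-pointer partition with pivot = 8:

Initial array: [8, 8, 1, 2, 3, 8, 3]

Pointers start at i = 1, j = 6.
i ends at 7, j ends at 6: the pointers have crossed (j < i), so scanning stops.

Swap pivot arr[0] with arr[6] to place pivot at position 6: [3, 8, 1, 2, 3, 8, 8]
Pivot position: 6

After partitioning with pivot 8, the array becomes [3, 8, 1, 2, 3, 8, 8]. The pivot is placed at index 6. All elements to the left of the pivot are <= 8, and all elements to the right are > 8.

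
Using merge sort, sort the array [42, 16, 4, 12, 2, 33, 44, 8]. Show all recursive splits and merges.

Merge sort trace:

Split: [42, 16, 4, 12, 2, 33, 44, 8] -> [42, 16, 4, 12] and [2, 33, 44, 8]
  Split: [42, 16, 4, 12] -> [42, 16] and [4, 12]
    Split: [42, 16] -> [42] and [16]
    Merge: [42] + [16] -> [16, 42]
    Split: [4, 12] -> [4] and [12]
    Merge: [4] + [12] -> [4, 12]
  Merge: [16, 42] + [4, 12] -> [4, 12, 16, 42]
  Split: [2, 33, 44, 8] -> [2, 33] and [44, 8]
    Split: [2, 33] -> [2] and [33]
    Merge: [2] + [33] -> [2, 33]
    Split: [44, 8] -> [44] and [8]
    Merge: [44] + [8] -> [8, 44]
  Merge: [2, 33] + [8, 44] -> [2, 8, 33, 44]
Merge: [4, 12, 16, 42] + [2, 8, 33, 44] -> [2, 4, 8, 12, 16, 33, 42, 44]

Final sorted array: [2, 4, 8, 12, 16, 33, 42, 44]

The merge sort proceeds by recursively splitting the array and merging sorted halves.
After all merges, the sorted array is [2, 4, 8, 12, 16, 33, 42, 44].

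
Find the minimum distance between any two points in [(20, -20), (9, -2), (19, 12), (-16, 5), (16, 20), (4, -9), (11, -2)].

Computing all pairwise distances among 7 points:

d((20, -20), (9, -2)) = 21.095
d((20, -20), (19, 12)) = 32.0156
d((20, -20), (-16, 5)) = 43.8292
d((20, -20), (16, 20)) = 40.1995
d((20, -20), (4, -9)) = 19.4165
d((20, -20), (11, -2)) = 20.1246
d((9, -2), (19, 12)) = 17.2047
d((9, -2), (-16, 5)) = 25.9615
d((9, -2), (16, 20)) = 23.0868
d((9, -2), (4, -9)) = 8.6023
d((9, -2), (11, -2)) = 2.0 <-- minimum
d((19, 12), (-16, 5)) = 35.6931
d((19, 12), (16, 20)) = 8.544
d((19, 12), (4, -9)) = 25.807
d((19, 12), (11, -2)) = 16.1245
d((-16, 5), (16, 20)) = 35.3412
d((-16, 5), (4, -9)) = 24.4131
d((-16, 5), (11, -2)) = 27.8927
d((16, 20), (4, -9)) = 31.3847
d((16, 20), (11, -2)) = 22.561
d((4, -9), (11, -2)) = 9.8995

Closest pair: (9, -2) and (11, -2) with distance 2.0

The closest pair is (9, -2) and (11, -2) with Euclidean distance 2.0. For 7 points, brute-force pairwise comparison is shown above. For large n, the divide-and-conquer algorithm (sort by x, recurse on halves, check the dividing strip) achieves O(n log n).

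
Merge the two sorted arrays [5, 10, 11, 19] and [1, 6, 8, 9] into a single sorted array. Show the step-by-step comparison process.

Merging process:

Compare 5 vs 1: take 1 from right. Merged: [1]
Compare 5 vs 6: take 5 from left. Merged: [1, 5]
Compare 10 vs 6: take 6 from right. Merged: [1, 5, 6]
Compare 10 vs 8: take 8 from right. Merged: [1, 5, 6, 8]
Compare 10 vs 9: take 9 from right. Merged: [1, 5, 6, 8, 9]
Append remaining from left: [10, 11, 19]. Merged: [1, 5, 6, 8, 9, 10, 11, 19]

Final merged array: [1, 5, 6, 8, 9, 10, 11, 19]
Total comparisons: 5

The merged array is [1, 5, 6, 8, 9, 10, 11, 19], requiring 5 comparisons. The merge step runs in O(n) time where n is the total number of elements.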